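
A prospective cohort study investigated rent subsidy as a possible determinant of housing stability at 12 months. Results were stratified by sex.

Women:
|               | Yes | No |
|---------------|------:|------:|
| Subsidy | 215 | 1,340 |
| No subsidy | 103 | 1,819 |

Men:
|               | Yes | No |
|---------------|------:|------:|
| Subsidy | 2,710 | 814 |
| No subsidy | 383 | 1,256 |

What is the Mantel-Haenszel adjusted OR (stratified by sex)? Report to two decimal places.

7.71

OR_MH = Σ(aᵢdᵢ/nᵢ) / Σ(bᵢcᵢ/nᵢ), where nᵢ is the stratum total.
Stratum 1 (Women): n = 3477; a·d/n = 215·1819/3477 = 112.4777; b·c/n = 1340·103/3477 = 39.6951
Stratum 2 (Men): n = 5163; a·d/n = 2710·1256/5163 = 659.2601; b·c/n = 814·383/5163 = 60.3839
OR_MH = (112.4777 + 659.2601) / (39.6951 + 60.3839) = 771.7378 / 100.0790 = 7.71128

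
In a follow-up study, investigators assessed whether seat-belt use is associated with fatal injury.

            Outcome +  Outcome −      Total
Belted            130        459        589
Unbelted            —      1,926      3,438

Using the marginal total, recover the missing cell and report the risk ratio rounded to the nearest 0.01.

The missing cell is in the unexposed row: 3438 − 1926 = 1512.
So a = 130, b = 459, c = 1512, d = 1926.
RR = [a/(a+b)] / [c/(c+d)] = (130/589) / (1512/3438) = 0.22071/0.43979 = 0.50186

0.50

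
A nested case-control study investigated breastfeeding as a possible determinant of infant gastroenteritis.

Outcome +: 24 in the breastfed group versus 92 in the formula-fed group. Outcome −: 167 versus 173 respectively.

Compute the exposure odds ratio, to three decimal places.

0.270

From the description: a = 24, b = 167, c = 92, d = 173.
OR = (a·d)/(b·c) = (24 × 173) / (167 × 92) = 4152 / 15364 = 0.27024
Exposure is associated with lower odds of infant gastroenteritis (OR = 0.27 < 1).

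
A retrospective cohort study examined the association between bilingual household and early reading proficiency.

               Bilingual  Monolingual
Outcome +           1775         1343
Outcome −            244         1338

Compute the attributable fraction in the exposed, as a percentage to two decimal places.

Reading the table with exposure as columns: a = 1775 (Bilingual, case), b = 244 (Bilingual, non-case), c = 1343 (Monolingual, case), d = 1338.
Risk in exposed = 1775/2019 = 0.87915; risk in unexposed = 1343/2681 = 0.50093.
RR = 0.87915/0.50093 = 1.75502
AR% = (RR − 1)/RR × 100 = (1.75502 − 1)/1.75502 × 100 = 43.0207%

43.02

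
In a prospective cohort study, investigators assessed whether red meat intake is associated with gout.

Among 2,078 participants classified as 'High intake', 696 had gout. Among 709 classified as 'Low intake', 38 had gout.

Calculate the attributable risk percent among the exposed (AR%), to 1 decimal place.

From the description: a = 696, b = 1382, c = 38, d = 671.
Risk in exposed = 696/2078 = 0.33494; risk in unexposed = 38/709 = 0.05360.
RR = 0.33494/0.05360 = 6.24923
AR% = (RR − 1)/RR × 100 = (6.24923 − 1)/6.24923 × 100 = 83.9980%

84.0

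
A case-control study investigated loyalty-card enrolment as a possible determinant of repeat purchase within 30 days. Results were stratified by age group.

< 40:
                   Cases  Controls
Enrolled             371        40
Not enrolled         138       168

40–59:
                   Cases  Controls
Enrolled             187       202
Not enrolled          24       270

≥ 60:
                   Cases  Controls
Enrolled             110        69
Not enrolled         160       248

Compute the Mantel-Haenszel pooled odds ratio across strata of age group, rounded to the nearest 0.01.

6.17

OR_MH = Σ(aᵢdᵢ/nᵢ) / Σ(bᵢcᵢ/nᵢ), where nᵢ is the stratum total.
Stratum 1 (< 40): n = 717; a·d/n = 371·168/717 = 86.9289; b·c/n = 40·138/717 = 7.6987
Stratum 2 (40–59): n = 683; a·d/n = 187·270/683 = 73.9239; b·c/n = 202·24/683 = 7.0981
Stratum 3 (≥ 60): n = 587; a·d/n = 110·248/587 = 46.4736; b·c/n = 69·160/587 = 18.8075
OR_MH = (86.9289 + 73.9239 + 46.4736) / (7.6987 + 7.0981 + 18.8075) = 207.3263 / 33.6043 = 6.16963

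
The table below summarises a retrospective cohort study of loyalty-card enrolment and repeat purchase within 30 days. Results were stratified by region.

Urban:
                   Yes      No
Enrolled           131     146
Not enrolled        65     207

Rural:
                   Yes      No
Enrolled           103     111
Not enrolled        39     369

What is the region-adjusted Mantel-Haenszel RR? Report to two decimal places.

RR_MH = Σ(aᵢ·n₀ᵢ/nᵢ) / Σ(cᵢ·n₁ᵢ/nᵢ), with n₁ᵢ = aᵢ+bᵢ (exposed), n₀ᵢ = cᵢ+dᵢ (unexposed), nᵢ = n₁ᵢ+n₀ᵢ.
Stratum 1 (Urban): n₁ = 277, n₀ = 272, n = 549; a·n₀/n = 131·272/549 = 64.9035; c·n₁/n = 65·277/549 = 32.7960
Stratum 2 (Rural): n₁ = 214, n₀ = 408, n = 622; a·n₀/n = 103·408/622 = 67.5627; c·n₁/n = 39·214/622 = 13.4180
RR_MH = (64.9035 + 67.5627) / (32.7960 + 13.4180) = 132.4662 / 46.2140 = 2.86636

2.87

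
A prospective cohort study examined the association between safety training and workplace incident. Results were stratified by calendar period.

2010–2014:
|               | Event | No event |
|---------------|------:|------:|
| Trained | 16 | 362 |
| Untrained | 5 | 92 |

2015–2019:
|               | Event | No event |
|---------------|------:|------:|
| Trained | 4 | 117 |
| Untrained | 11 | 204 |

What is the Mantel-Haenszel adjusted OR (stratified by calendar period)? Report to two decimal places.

OR_MH = Σ(aᵢdᵢ/nᵢ) / Σ(bᵢcᵢ/nᵢ), where nᵢ is the stratum total.
Stratum 1 (2010–2014): n = 475; a·d/n = 16·92/475 = 3.0989; b·c/n = 362·5/475 = 3.8105
Stratum 2 (2015–2019): n = 336; a·d/n = 4·204/336 = 2.4286; b·c/n = 117·11/336 = 3.8304
OR_MH = (3.0989 + 2.4286) / (3.8105 + 3.8304) = 5.5275 / 7.6409 = 0.72341

0.72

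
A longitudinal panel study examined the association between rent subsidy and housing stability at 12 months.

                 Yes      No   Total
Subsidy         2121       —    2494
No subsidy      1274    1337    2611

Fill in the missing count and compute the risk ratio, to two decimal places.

The missing cell is in the exposed row: 2494 − 2121 = 373.
So a = 2121, b = 373, c = 1274, d = 1337.
RR = [a/(a+b)] / [c/(c+d)] = (2121/2494) / (1274/2611) = 0.85044/0.48794 = 1.74294

1.74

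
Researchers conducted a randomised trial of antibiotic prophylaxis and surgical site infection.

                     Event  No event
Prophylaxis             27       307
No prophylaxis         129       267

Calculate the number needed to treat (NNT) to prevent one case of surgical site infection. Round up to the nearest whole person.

Risk in treated group = 27/334 = 0.08084; risk in control = 129/396 = 0.32576.
Absolute risk reduction = 0.32576 − 0.08084 = 0.24492
NNT = 1 / ARR = 1 / 0.24492 = 4.083 → round up → 5

5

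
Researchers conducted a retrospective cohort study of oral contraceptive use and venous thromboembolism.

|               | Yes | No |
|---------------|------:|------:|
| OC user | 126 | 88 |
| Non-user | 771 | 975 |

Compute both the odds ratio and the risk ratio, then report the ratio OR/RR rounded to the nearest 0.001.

Cells: a = 126, b = 88, c = 771, d = 975.
OR = (126·975)/(88·771) = 122850/67848 = 1.81067
Risk in exposed = 126/214 = 0.58879; risk in unexposed = 771/1746 = 0.44158; RR = 1.33336
OR/RR = 1.81067 / 1.33336 = 1.35797
The outcome is not rare, so the OR lies further from 1 than the RR.

1.358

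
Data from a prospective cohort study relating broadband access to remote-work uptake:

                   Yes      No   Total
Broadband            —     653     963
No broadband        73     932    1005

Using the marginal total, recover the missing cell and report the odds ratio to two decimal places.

6.06

The missing cell is in the exposed row: 963 − 653 = 310.
So a = 310, b = 653, c = 73, d = 932.
OR = (a·d)/(b·c) = (310 × 932) / (653 × 73) = 288920 / 47669 = 6.06096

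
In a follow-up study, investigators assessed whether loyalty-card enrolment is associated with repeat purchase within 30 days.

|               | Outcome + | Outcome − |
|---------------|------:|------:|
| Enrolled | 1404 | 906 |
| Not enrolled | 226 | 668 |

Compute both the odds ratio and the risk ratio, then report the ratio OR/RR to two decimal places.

Cells: a = 1404, b = 906, c = 226, d = 668.
OR = (1404·668)/(906·226) = 937872/204756 = 4.58044
Risk in exposed = 1404/2310 = 0.60779; risk in unexposed = 226/894 = 0.25280; RR = 2.40428
OR/RR = 4.58044 / 2.40428 = 1.90512
The outcome is not rare, so the OR lies further from 1 than the RR.

1.91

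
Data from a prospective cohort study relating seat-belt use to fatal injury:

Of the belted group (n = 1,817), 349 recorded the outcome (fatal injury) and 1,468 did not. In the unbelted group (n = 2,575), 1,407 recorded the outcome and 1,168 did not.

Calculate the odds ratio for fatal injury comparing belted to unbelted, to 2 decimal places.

From the description: a = 349, b = 1468, c = 1407, d = 1168.
OR = (a·d)/(b·c) = (349 × 1168) / (1468 × 1407) = 407632 / 2065476 = 0.19735
Exposure is associated with lower odds of fatal injury (OR = 0.20 < 1).

0.20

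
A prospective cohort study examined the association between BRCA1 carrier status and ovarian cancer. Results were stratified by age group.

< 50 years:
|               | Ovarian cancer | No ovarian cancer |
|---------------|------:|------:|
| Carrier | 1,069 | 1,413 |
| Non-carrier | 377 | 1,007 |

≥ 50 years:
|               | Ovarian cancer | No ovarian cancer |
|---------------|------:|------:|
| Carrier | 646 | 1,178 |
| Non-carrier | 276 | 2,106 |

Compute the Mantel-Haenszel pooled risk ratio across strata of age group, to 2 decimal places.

RR_MH = Σ(aᵢ·n₀ᵢ/nᵢ) / Σ(cᵢ·n₁ᵢ/nᵢ), with n₁ᵢ = aᵢ+bᵢ (exposed), n₀ᵢ = cᵢ+dᵢ (unexposed), nᵢ = n₁ᵢ+n₀ᵢ.
Stratum 1 (< 50 years): n₁ = 2482, n₀ = 1384, n = 3866; a·n₀/n = 1069·1384/3866 = 382.6943; c·n₁/n = 377·2482/3866 = 242.0367
Stratum 2 (≥ 50 years): n₁ = 1824, n₀ = 2382, n = 4206; a·n₀/n = 646·2382/4206 = 365.8516; c·n₁/n = 276·1824/4206 = 119.6919
RR_MH = (382.6943 + 365.8516) / (242.0367 + 119.6919) = 748.5459 / 361.7286 = 2.06936

2.07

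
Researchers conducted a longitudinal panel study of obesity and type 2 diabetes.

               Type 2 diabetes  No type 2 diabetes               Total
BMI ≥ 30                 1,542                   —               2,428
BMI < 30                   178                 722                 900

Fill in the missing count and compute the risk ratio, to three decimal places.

The missing cell is in the exposed row: 2428 − 1542 = 886.
So a = 1542, b = 886, c = 178, d = 722.
RR = [a/(a+b)] / [c/(c+d)] = (1542/2428) / (178/900) = 0.63509/0.19778 = 3.21113

3.211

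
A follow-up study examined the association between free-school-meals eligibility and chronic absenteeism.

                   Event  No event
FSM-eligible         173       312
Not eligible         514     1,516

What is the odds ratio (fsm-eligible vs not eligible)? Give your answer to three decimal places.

Cells: a = 173, b = 312, c = 514, d = 1516.
OR = (a·d)/(b·c) = (173 × 1516) / (312 × 514) = 262268 / 160368 = 1.63541
The odds of chronic absenteeism are about 1.64 times as high in the fsm-eligible group.

1.635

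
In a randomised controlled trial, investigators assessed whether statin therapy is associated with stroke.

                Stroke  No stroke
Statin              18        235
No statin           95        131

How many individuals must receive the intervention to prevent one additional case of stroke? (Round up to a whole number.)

3

Risk in treated group = 18/253 = 0.07115; risk in control = 95/226 = 0.42035.
Absolute risk reduction = 0.42035 − 0.07115 = 0.34921
NNT = 1 / ARR = 1 / 0.34921 = 2.864 → round up → 3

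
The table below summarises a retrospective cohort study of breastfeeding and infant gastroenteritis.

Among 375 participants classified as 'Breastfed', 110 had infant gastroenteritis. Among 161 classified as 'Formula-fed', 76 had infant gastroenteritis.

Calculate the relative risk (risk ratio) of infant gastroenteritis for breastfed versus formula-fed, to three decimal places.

From the description: a = 110, b = 265, c = 76, d = 85.
Risk in exposed = 110/375 = 0.29333; risk in unexposed = 76/161 = 0.47205.
RR = 0.29333 / 0.47205 = 0.62140
The risk is 38% lower among the exposed than among the unexposed.

0.621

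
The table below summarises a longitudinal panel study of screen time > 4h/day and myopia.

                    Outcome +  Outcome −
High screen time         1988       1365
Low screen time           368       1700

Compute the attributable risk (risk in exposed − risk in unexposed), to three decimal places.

0.415

Cells: a = 1988, b = 1365, c = 368, d = 1700.
Risk in exposed = 1988/3353 = 0.592902; risk in unexposed = 368/2068 = 0.177950.
Risk difference = 0.592902 − 0.177950 = 0.414952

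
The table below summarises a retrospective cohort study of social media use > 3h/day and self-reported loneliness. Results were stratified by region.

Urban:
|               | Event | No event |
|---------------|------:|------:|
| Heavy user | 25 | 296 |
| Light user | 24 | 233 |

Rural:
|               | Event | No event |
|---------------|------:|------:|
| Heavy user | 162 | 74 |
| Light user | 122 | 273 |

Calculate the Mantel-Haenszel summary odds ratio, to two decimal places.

OR_MH = Σ(aᵢdᵢ/nᵢ) / Σ(bᵢcᵢ/nᵢ), where nᵢ is the stratum total.
Stratum 1 (Urban): n = 578; a·d/n = 25·233/578 = 10.0779; b·c/n = 296·24/578 = 12.2907
Stratum 2 (Rural): n = 631; a·d/n = 162·273/631 = 70.0887; b·c/n = 74·122/631 = 14.3074
OR_MH = (10.0779 + 70.0887) / (12.2907 + 14.3074) = 80.1666 / 26.5981 = 3.01400

3.01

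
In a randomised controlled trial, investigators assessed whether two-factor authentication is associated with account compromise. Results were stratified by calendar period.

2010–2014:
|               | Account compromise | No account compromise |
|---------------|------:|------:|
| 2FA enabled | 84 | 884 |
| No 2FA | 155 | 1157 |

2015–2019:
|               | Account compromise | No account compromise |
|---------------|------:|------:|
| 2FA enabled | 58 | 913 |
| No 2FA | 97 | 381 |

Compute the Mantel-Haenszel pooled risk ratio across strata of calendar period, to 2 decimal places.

0.52

RR_MH = Σ(aᵢ·n₀ᵢ/nᵢ) / Σ(cᵢ·n₁ᵢ/nᵢ), with n₁ᵢ = aᵢ+bᵢ (exposed), n₀ᵢ = cᵢ+dᵢ (unexposed), nᵢ = n₁ᵢ+n₀ᵢ.
Stratum 1 (2010–2014): n₁ = 968, n₀ = 1312, n = 2280; a·n₀/n = 84·1312/2280 = 48.3368; c·n₁/n = 155·968/2280 = 65.8070
Stratum 2 (2015–2019): n₁ = 971, n₀ = 478, n = 1449; a·n₀/n = 58·478/1449 = 19.1332; c·n₁/n = 97·971/1449 = 65.0014
RR_MH = (48.3368 + 19.1332) / (65.8070 + 65.0014) = 67.4700 / 130.8084 = 0.51579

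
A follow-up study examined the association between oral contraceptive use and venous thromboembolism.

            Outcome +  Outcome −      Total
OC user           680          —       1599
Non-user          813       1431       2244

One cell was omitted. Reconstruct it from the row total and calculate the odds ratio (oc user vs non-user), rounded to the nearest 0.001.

1.302

The missing cell is in the exposed row: 1599 − 680 = 919.
So a = 680, b = 919, c = 813, d = 1431.
OR = (a·d)/(b·c) = (680 × 1431) / (919 × 813) = 973080 / 747147 = 1.30239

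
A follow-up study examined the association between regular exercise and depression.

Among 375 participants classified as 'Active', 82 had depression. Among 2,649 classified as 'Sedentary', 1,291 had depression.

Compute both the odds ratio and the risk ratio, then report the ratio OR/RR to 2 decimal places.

0.66

From the description: a = 82, b = 293, c = 1291, d = 1358.
OR = (82·1358)/(293·1291) = 111356/378263 = 0.29439
Risk in exposed = 82/375 = 0.21867; risk in unexposed = 1291/2649 = 0.48735; RR = 0.44868
OR/RR = 0.29439 / 0.44868 = 0.65612
The outcome is not rare, so the OR lies further from 1 than the RR.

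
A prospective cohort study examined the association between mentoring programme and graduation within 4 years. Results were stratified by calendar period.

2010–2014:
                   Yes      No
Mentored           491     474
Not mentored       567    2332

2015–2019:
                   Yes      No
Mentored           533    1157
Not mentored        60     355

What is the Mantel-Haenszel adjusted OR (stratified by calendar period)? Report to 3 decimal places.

OR_MH = Σ(aᵢdᵢ/nᵢ) / Σ(bᵢcᵢ/nᵢ), where nᵢ is the stratum total.
Stratum 1 (2010–2014): n = 3864; a·d/n = 491·2332/3864 = 296.3282; b·c/n = 474·567/3864 = 69.5543
Stratum 2 (2015–2019): n = 2105; a·d/n = 533·355/2105 = 89.8884; b·c/n = 1157·60/2105 = 32.9786
OR_MH = (296.3282 + 89.8884) / (69.5543 + 32.9786) = 386.2165 / 102.5330 = 3.76675

3.767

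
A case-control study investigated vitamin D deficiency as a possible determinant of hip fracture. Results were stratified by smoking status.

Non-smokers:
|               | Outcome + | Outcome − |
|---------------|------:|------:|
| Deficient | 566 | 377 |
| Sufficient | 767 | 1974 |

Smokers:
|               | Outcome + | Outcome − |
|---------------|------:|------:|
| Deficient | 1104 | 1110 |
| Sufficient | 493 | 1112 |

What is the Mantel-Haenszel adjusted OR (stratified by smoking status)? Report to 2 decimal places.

OR_MH = Σ(aᵢdᵢ/nᵢ) / Σ(bᵢcᵢ/nᵢ), where nᵢ is the stratum total.
Stratum 1 (Non-smokers): n = 3684; a·d/n = 566·1974/3684 = 303.2801; b·c/n = 377·767/3684 = 78.4905
Stratum 2 (Smokers): n = 3819; a·d/n = 1104·1112/3819 = 321.4580; b·c/n = 1110·493/3819 = 143.2914
OR_MH = (303.2801 + 321.4580) / (78.4905 + 143.2914) = 624.7381 / 221.7819 = 2.81690

2.82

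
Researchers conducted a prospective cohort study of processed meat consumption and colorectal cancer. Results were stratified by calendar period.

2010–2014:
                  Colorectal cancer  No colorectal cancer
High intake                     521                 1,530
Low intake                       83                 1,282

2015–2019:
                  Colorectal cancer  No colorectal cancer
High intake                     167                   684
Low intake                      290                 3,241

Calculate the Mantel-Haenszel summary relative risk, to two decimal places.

RR_MH = Σ(aᵢ·n₀ᵢ/nᵢ) / Σ(cᵢ·n₁ᵢ/nᵢ), with n₁ᵢ = aᵢ+bᵢ (exposed), n₀ᵢ = cᵢ+dᵢ (unexposed), nᵢ = n₁ᵢ+n₀ᵢ.
Stratum 1 (2010–2014): n₁ = 2051, n₀ = 1365, n = 3416; a·n₀/n = 521·1365/3416 = 208.1865; c·n₁/n = 83·2051/3416 = 49.8340
Stratum 2 (2015–2019): n₁ = 851, n₀ = 3531, n = 4382; a·n₀/n = 167·3531/4382 = 134.5680; c·n₁/n = 290·851/4382 = 56.3190
RR_MH = (208.1865 + 134.5680) / (49.8340 + 56.3190) = 342.7545 / 106.1530 = 3.22887

3.23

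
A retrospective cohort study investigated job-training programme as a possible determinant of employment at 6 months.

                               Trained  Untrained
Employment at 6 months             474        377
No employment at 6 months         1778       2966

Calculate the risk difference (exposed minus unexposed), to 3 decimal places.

0.098

Reading the table with exposure as columns: a = 474 (Trained, case), b = 1778 (Trained, non-case), c = 377 (Untrained, case), d = 2966.
Risk in exposed = 474/2252 = 0.210480; risk in unexposed = 377/3343 = 0.112773.
Risk difference = 0.210480 − 0.112773 = 0.097707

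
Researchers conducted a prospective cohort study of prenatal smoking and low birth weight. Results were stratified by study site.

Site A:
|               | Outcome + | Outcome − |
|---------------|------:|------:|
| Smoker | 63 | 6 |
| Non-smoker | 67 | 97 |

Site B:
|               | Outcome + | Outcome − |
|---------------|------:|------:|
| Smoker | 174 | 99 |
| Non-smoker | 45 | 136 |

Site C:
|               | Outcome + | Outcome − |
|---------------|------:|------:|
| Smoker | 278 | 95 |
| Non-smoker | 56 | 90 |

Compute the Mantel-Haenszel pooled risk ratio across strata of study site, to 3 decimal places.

2.202

RR_MH = Σ(aᵢ·n₀ᵢ/nᵢ) / Σ(cᵢ·n₁ᵢ/nᵢ), with n₁ᵢ = aᵢ+bᵢ (exposed), n₀ᵢ = cᵢ+dᵢ (unexposed), nᵢ = n₁ᵢ+n₀ᵢ.
Stratum 1 (Site A): n₁ = 69, n₀ = 164, n = 233; a·n₀/n = 63·164/233 = 44.3433; c·n₁/n = 67·69/233 = 19.8412
Stratum 2 (Site B): n₁ = 273, n₀ = 181, n = 454; a·n₀/n = 174·181/454 = 69.3700; c·n₁/n = 45·273/454 = 27.0595
Stratum 3 (Site C): n₁ = 373, n₀ = 146, n = 519; a·n₀/n = 278·146/519 = 78.2042; c·n₁/n = 56·373/519 = 40.2466
RR_MH = (44.3433 + 69.3700 + 78.2042) / (19.8412 + 27.0595 + 40.2466) = 191.9176 / 87.1473 = 2.20222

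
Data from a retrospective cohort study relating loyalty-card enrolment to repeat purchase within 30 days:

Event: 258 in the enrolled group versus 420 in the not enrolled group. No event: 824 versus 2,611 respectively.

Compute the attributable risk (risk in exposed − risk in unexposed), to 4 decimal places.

0.0999

From the description: a = 258, b = 824, c = 420, d = 2611.
Risk in exposed = 258/1082 = 0.238447; risk in unexposed = 420/3031 = 0.138568.
Risk difference = 0.238447 − 0.138568 = 0.099879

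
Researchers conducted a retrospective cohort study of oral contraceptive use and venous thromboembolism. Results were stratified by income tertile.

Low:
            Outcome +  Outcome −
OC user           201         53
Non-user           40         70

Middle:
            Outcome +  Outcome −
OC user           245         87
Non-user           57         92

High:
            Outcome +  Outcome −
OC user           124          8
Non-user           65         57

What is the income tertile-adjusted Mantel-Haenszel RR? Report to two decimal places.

1.94

RR_MH = Σ(aᵢ·n₀ᵢ/nᵢ) / Σ(cᵢ·n₁ᵢ/nᵢ), with n₁ᵢ = aᵢ+bᵢ (exposed), n₀ᵢ = cᵢ+dᵢ (unexposed), nᵢ = n₁ᵢ+n₀ᵢ.
Stratum 1 (Low): n₁ = 254, n₀ = 110, n = 364; a·n₀/n = 201·110/364 = 60.7418; c·n₁/n = 40·254/364 = 27.9121
Stratum 2 (Middle): n₁ = 332, n₀ = 149, n = 481; a·n₀/n = 245·149/481 = 75.8940; c·n₁/n = 57·332/481 = 39.3430
Stratum 3 (High): n₁ = 132, n₀ = 122, n = 254; a·n₀/n = 124·122/254 = 59.5591; c·n₁/n = 65·132/254 = 33.7795
RR_MH = (60.7418 + 75.8940 + 59.5591) / (27.9121 + 39.3430 + 33.7795) = 196.1948 / 101.0347 = 1.94186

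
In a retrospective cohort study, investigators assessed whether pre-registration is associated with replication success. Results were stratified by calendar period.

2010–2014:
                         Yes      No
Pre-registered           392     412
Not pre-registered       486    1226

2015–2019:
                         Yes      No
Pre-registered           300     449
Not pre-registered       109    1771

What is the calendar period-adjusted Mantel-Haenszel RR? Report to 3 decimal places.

RR_MH = Σ(aᵢ·n₀ᵢ/nᵢ) / Σ(cᵢ·n₁ᵢ/nᵢ), with n₁ᵢ = aᵢ+bᵢ (exposed), n₀ᵢ = cᵢ+dᵢ (unexposed), nᵢ = n₁ᵢ+n₀ᵢ.
Stratum 1 (2010–2014): n₁ = 804, n₀ = 1712, n = 2516; a·n₀/n = 392·1712/2516 = 266.7345; c·n₁/n = 486·804/2516 = 155.3037
Stratum 2 (2015–2019): n₁ = 749, n₀ = 1880, n = 2629; a·n₀/n = 300·1880/2629 = 214.5302; c·n₁/n = 109·749/2629 = 31.0540
RR_MH = (266.7345 + 214.5302) / (155.3037 + 31.0540) = 481.2647 / 186.3577 = 2.58248

2.582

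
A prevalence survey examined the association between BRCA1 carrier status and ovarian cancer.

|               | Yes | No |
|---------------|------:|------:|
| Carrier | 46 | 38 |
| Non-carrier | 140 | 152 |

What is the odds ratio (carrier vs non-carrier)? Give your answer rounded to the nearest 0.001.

Cells: a = 46, b = 38, c = 140, d = 152.
OR = (a·d)/(b·c) = (46 × 152) / (38 × 140) = 6992 / 5320 = 1.31429
The odds of ovarian cancer are about 1.31 times as high in the carrier group.

1.314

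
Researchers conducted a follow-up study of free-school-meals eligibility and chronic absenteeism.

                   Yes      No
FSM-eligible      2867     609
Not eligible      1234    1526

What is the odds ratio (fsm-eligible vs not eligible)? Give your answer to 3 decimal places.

5.822

Cells: a = 2867, b = 609, c = 1234, d = 1526.
OR = (a·d)/(b·c) = (2867 × 1526) / (609 × 1234) = 4375042 / 751506 = 5.82170
The odds of chronic absenteeism are about 5.82 times as high in the fsm-eligible group.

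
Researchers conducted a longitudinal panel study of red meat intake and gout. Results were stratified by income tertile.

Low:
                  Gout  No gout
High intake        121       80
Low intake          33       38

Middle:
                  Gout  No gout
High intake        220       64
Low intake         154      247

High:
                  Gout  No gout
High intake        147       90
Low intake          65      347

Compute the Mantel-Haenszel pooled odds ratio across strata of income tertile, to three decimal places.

OR_MH = Σ(aᵢdᵢ/nᵢ) / Σ(bᵢcᵢ/nᵢ), where nᵢ is the stratum total.
Stratum 1 (Low): n = 272; a·d/n = 121·38/272 = 16.9044; b·c/n = 80·33/272 = 9.7059
Stratum 2 (Middle): n = 685; a·d/n = 220·247/685 = 79.3285; b·c/n = 64·154/685 = 14.3883
Stratum 3 (High): n = 649; a·d/n = 147·347/649 = 78.5963; b·c/n = 90·65/649 = 9.0139
OR_MH = (16.9044 + 79.3285 + 78.5963) / (9.7059 + 14.3883 + 9.0139) = 174.8292 / 33.1081 = 5.28056

5.281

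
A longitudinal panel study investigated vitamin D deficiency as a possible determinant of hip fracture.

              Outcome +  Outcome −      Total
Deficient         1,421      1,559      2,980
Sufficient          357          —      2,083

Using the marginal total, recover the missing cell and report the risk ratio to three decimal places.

The missing cell is in the unexposed row: 2083 − 357 = 1726.
So a = 1421, b = 1559, c = 357, d = 1726.
RR = [a/(a+b)] / [c/(c+d)] = (1421/2980) / (357/2083) = 0.47685/0.17139 = 2.78227

2.782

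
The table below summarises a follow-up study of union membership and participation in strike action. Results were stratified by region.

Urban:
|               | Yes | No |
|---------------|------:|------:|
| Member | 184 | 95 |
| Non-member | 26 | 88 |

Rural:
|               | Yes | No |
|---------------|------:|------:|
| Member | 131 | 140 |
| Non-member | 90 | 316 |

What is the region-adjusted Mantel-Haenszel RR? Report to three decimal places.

2.422

RR_MH = Σ(aᵢ·n₀ᵢ/nᵢ) / Σ(cᵢ·n₁ᵢ/nᵢ), with n₁ᵢ = aᵢ+bᵢ (exposed), n₀ᵢ = cᵢ+dᵢ (unexposed), nᵢ = n₁ᵢ+n₀ᵢ.
Stratum 1 (Urban): n₁ = 279, n₀ = 114, n = 393; a·n₀/n = 184·114/393 = 53.3740; c·n₁/n = 26·279/393 = 18.4580
Stratum 2 (Rural): n₁ = 271, n₀ = 406, n = 677; a·n₀/n = 131·406/677 = 78.5613; c·n₁/n = 90·271/677 = 36.0266
RR_MH = (53.3740 + 78.5613) / (18.4580 + 36.0266) = 131.9353 / 54.4846 = 2.42152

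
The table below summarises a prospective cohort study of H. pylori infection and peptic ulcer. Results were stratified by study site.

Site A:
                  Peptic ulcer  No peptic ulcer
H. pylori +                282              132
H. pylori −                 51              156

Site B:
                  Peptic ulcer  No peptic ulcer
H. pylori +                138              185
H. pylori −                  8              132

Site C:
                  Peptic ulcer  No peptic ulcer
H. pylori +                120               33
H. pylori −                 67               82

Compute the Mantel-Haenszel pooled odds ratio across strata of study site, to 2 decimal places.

OR_MH = Σ(aᵢdᵢ/nᵢ) / Σ(bᵢcᵢ/nᵢ), where nᵢ is the stratum total.
Stratum 1 (Site A): n = 621; a·d/n = 282·156/621 = 70.8406; b·c/n = 132·51/621 = 10.8406
Stratum 2 (Site B): n = 463; a·d/n = 138·132/463 = 39.3434; b·c/n = 185·8/463 = 3.1965
Stratum 3 (Site C): n = 302; a·d/n = 120·82/302 = 32.5828; b·c/n = 33·67/302 = 7.3212
OR_MH = (70.8406 + 39.3434 + 32.5828) / (10.8406 + 3.1965 + 7.3212) = 142.7668 / 21.3583 = 6.68436

6.68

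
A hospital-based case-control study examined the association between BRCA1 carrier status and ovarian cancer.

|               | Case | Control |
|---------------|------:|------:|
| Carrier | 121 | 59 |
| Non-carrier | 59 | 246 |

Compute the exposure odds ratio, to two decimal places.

Cells: a = 121, b = 59, c = 59, d = 246.
OR = (a·d)/(b·c) = (121 × 246) / (59 × 59) = 29766 / 3481 = 8.55099
The odds of ovarian cancer are about 8.55 times as high in the carrier group.

8.55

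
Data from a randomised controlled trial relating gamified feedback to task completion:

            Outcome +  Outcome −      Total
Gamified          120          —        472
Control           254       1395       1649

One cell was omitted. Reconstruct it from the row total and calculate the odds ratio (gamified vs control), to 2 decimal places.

1.87

The missing cell is in the exposed row: 472 − 120 = 352.
So a = 120, b = 352, c = 254, d = 1395.
OR = (a·d)/(b·c) = (120 × 1395) / (352 × 254) = 167400 / 89408 = 1.87232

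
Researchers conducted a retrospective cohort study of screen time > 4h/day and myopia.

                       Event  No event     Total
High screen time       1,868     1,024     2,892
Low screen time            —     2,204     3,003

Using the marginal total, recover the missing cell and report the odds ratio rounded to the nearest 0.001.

5.032

The missing cell is in the unexposed row: 3003 − 2204 = 799.
So a = 1868, b = 1024, c = 799, d = 2204.
OR = (a·d)/(b·c) = (1868 × 2204) / (1024 × 799) = 4117072 / 818176 = 5.03201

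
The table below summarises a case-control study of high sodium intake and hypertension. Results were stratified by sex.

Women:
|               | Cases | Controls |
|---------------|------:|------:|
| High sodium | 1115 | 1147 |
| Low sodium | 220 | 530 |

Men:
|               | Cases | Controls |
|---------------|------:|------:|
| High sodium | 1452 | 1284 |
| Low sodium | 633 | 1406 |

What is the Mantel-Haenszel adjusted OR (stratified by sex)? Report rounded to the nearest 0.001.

2.456

OR_MH = Σ(aᵢdᵢ/nᵢ) / Σ(bᵢcᵢ/nᵢ), where nᵢ is the stratum total.
Stratum 1 (Women): n = 3012; a·d/n = 1115·530/3012 = 196.1985; b·c/n = 1147·220/3012 = 83.7782
Stratum 2 (Men): n = 4775; a·d/n = 1452·1406/4775 = 427.5418; b·c/n = 1284·633/4775 = 170.2140
OR_MH = (196.1985 + 427.5418) / (83.7782 + 170.2140) = 623.7403 / 253.9923 = 2.45575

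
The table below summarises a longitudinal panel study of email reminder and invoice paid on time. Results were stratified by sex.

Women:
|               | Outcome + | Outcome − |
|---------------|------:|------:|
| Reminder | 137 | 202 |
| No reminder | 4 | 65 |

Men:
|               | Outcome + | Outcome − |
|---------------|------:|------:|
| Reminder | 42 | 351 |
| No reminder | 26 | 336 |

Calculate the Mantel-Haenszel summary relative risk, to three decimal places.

RR_MH = Σ(aᵢ·n₀ᵢ/nᵢ) / Σ(cᵢ·n₁ᵢ/nᵢ), with n₁ᵢ = aᵢ+bᵢ (exposed), n₀ᵢ = cᵢ+dᵢ (unexposed), nᵢ = n₁ᵢ+n₀ᵢ.
Stratum 1 (Women): n₁ = 339, n₀ = 69, n = 408; a·n₀/n = 137·69/408 = 23.1691; c·n₁/n = 4·339/408 = 3.3235
Stratum 2 (Men): n₁ = 393, n₀ = 362, n = 755; a·n₀/n = 42·362/755 = 20.1377; c·n₁/n = 26·393/755 = 13.5338
RR_MH = (23.1691 + 20.1377) / (3.3235 + 13.5338) = 43.3069 / 16.8573 = 2.56903

2.569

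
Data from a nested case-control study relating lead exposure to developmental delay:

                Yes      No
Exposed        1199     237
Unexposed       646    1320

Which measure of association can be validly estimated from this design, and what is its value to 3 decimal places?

10.337

Cells: a = 1199, b = 237, c = 646, d = 1320.
This is a nested case-control study: participants were sampled on outcome status, so risks in the source population cannot be estimated directly — relative risk is not valid here. The odds ratio is the appropriate measure.
OR = (a·d)/(b·c) = (1199 × 1320) / (237 × 646) = 1582680 / 153102 = 10.33742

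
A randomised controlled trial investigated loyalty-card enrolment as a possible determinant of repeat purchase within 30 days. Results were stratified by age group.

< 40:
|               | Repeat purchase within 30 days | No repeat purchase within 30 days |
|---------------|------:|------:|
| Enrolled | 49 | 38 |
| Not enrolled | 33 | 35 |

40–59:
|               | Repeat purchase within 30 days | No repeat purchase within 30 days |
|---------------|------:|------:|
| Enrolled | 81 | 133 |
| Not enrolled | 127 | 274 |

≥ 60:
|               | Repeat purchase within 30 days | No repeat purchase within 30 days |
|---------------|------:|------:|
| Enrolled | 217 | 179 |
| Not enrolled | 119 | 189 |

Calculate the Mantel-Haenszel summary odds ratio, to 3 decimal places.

OR_MH = Σ(aᵢdᵢ/nᵢ) / Σ(bᵢcᵢ/nᵢ), where nᵢ is the stratum total.
Stratum 1 (< 40): n = 155; a·d/n = 49·35/155 = 11.0645; b·c/n = 38·33/155 = 8.0903
Stratum 2 (40–59): n = 615; a·d/n = 81·274/615 = 36.0878; b·c/n = 133·127/615 = 27.4650
Stratum 3 (≥ 60): n = 704; a·d/n = 217·189/704 = 58.2571; b·c/n = 179·119/704 = 30.2571
OR_MH = (11.0645 + 36.0878 + 58.2571) / (8.0903 + 27.4650 + 30.2571) = 105.4094 / 65.8125 = 1.60166

1.602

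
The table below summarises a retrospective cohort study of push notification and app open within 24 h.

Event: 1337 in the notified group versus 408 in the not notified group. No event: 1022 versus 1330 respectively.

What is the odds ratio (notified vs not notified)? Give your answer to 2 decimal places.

4.26

From the description: a = 1337, b = 1022, c = 408, d = 1330.
OR = (a·d)/(b·c) = (1337 × 1330) / (1022 × 408) = 1778210 / 416976 = 4.26454
The odds of app open within 24 h are about 4.26 times as high in the notified group.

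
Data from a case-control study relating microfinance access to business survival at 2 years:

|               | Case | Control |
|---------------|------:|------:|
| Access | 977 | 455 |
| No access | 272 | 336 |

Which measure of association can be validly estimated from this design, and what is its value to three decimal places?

Cells: a = 977, b = 455, c = 272, d = 336.
This is a case-control study: participants were sampled on outcome status, so risks in the source population cannot be estimated directly — relative risk is not valid here. The odds ratio is the appropriate measure.
OR = (a·d)/(b·c) = (977 × 336) / (455 × 272) = 328272 / 123760 = 2.65249

2.652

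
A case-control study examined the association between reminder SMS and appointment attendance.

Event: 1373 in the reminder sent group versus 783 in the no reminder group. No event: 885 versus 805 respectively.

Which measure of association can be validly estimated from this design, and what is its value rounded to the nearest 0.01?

From the description: a = 1373, b = 885, c = 783, d = 805.
This is a case-control study: participants were sampled on outcome status, so risks in the source population cannot be estimated directly — relative risk is not valid here. The odds ratio is the appropriate measure.
OR = (a·d)/(b·c) = (1373 × 805) / (885 × 783) = 1105265 / 692955 = 1.59500

1.60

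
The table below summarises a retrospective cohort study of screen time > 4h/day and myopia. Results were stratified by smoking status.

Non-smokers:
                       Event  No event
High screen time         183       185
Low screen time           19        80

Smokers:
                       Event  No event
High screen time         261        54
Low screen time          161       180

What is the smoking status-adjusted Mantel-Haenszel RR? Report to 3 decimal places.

RR_MH = Σ(aᵢ·n₀ᵢ/nᵢ) / Σ(cᵢ·n₁ᵢ/nᵢ), with n₁ᵢ = aᵢ+bᵢ (exposed), n₀ᵢ = cᵢ+dᵢ (unexposed), nᵢ = n₁ᵢ+n₀ᵢ.
Stratum 1 (Non-smokers): n₁ = 368, n₀ = 99, n = 467; a·n₀/n = 183·99/467 = 38.7944; c·n₁/n = 19·368/467 = 14.9722
Stratum 2 (Smokers): n₁ = 315, n₀ = 341, n = 656; a·n₀/n = 261·341/656 = 135.6723; c·n₁/n = 161·315/656 = 77.3095
RR_MH = (38.7944 + 135.6723) / (14.9722 + 77.3095) = 174.4667 / 92.2816 = 1.89059

1.891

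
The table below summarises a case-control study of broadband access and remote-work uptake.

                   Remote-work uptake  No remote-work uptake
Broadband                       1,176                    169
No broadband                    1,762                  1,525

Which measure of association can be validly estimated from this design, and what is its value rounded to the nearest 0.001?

Cells: a = 1176, b = 169, c = 1762, d = 1525.
This is a case-control study: participants were sampled on outcome status, so risks in the source population cannot be estimated directly — relative risk is not valid here. The odds ratio is the appropriate measure.
OR = (a·d)/(b·c) = (1176 × 1525) / (169 × 1762) = 1793400 / 297778 = 6.02261

6.023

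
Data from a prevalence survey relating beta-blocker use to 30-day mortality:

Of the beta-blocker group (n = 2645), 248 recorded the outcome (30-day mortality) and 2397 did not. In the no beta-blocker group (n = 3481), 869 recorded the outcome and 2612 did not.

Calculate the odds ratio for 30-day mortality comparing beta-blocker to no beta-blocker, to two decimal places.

From the description: a = 248, b = 2397, c = 869, d = 2612.
OR = (a·d)/(b·c) = (248 × 2612) / (2397 × 869) = 647776 / 2082993 = 0.31098
Exposure is associated with lower odds of 30-day mortality (OR = 0.31 < 1).

0.31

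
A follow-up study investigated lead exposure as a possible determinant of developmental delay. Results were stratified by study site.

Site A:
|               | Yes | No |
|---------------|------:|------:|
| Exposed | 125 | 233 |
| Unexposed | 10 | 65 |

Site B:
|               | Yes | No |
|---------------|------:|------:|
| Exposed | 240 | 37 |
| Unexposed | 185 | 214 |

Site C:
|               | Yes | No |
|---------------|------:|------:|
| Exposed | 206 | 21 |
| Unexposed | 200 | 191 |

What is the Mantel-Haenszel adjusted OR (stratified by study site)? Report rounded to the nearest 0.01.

7.10

OR_MH = Σ(aᵢdᵢ/nᵢ) / Σ(bᵢcᵢ/nᵢ), where nᵢ is the stratum total.
Stratum 1 (Site A): n = 433; a·d/n = 125·65/433 = 18.7644; b·c/n = 233·10/433 = 5.3811
Stratum 2 (Site B): n = 676; a·d/n = 240·214/676 = 75.9763; b·c/n = 37·185/676 = 10.1257
Stratum 3 (Site C): n = 618; a·d/n = 206·191/618 = 63.6667; b·c/n = 21·200/618 = 6.7961
OR_MH = (18.7644 + 75.9763 + 63.6667) / (5.3811 + 10.1257 + 6.7961) = 158.4074 / 22.3029 = 7.10254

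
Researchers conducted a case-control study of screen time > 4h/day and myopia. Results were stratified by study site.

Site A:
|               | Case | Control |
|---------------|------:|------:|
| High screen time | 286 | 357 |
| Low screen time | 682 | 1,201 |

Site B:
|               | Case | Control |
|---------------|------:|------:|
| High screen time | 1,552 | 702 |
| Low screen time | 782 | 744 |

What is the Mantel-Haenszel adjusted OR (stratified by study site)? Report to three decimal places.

OR_MH = Σ(aᵢdᵢ/nᵢ) / Σ(bᵢcᵢ/nᵢ), where nᵢ is the stratum total.
Stratum 1 (Site A): n = 2526; a·d/n = 286·1201/2526 = 135.9802; b·c/n = 357·682/2526 = 96.3872
Stratum 2 (Site B): n = 3780; a·d/n = 1552·744/3780 = 305.4730; b·c/n = 702·782/3780 = 145.2286
OR_MH = (135.9802 + 305.4730) / (96.3872 + 145.2286) = 441.4532 / 241.6157 = 1.82709

1.827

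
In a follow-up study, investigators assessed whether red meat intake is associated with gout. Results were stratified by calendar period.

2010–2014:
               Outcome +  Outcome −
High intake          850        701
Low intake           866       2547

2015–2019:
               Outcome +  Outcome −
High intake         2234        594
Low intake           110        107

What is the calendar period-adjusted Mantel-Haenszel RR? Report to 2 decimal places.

RR_MH = Σ(aᵢ·n₀ᵢ/nᵢ) / Σ(cᵢ·n₁ᵢ/nᵢ), with n₁ᵢ = aᵢ+bᵢ (exposed), n₀ᵢ = cᵢ+dᵢ (unexposed), nᵢ = n₁ᵢ+n₀ᵢ.
Stratum 1 (2010–2014): n₁ = 1551, n₀ = 3413, n = 4964; a·n₀/n = 850·3413/4964 = 584.4178; c·n₁/n = 866·1551/4964 = 270.5814
Stratum 2 (2015–2019): n₁ = 2828, n₀ = 217, n = 3045; a·n₀/n = 2234·217/3045 = 159.2046; c·n₁/n = 110·2828/3045 = 102.1609
RR_MH = (584.4178 + 159.2046) / (270.5814 + 102.1609) = 743.6224 / 372.7423 = 1.99500

2.00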